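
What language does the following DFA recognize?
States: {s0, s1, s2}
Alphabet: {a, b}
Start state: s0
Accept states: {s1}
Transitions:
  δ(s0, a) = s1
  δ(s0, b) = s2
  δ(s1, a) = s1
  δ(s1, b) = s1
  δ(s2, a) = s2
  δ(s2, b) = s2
Testing a few strings:
  'a' → accept
  'bb' → reject
  'bbb' → reject
  'aaa' → accept
State roles: s0=no input read; s1=started with a; s2=started with b (dead)
All strings over {a,b} starting with a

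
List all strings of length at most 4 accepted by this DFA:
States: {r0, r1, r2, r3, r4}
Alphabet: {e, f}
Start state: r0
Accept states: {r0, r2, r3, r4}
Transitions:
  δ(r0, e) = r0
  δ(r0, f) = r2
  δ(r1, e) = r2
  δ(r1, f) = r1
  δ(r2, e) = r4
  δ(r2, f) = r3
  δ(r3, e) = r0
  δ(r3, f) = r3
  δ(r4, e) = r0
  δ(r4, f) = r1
ε, e, f, ee, ef, fe, ff, eee, eef, efe, eff, fee, ffe, fff, eeee, eeef, eefe, eeff, efee, effe, efff, feee, feef, fefe, ffee, ffef, fffe, ffff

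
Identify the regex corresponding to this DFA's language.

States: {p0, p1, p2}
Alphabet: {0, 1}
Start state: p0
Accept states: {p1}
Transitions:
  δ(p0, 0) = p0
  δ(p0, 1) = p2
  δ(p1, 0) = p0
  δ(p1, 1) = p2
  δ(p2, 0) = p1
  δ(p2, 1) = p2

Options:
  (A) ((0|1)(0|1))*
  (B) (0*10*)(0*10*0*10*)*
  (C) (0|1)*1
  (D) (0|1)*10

Check each option against the DFA on short strings; one disagreement eliminates an option:
  (A) ((0|1)(0|1))*: on ε the DFA stays in p0 and rejects (p0 ∉ Accept), but the regex matches it → eliminate
  (B) (0*10*)(0*10*0*10*)*: on '1' the DFA goes p0 → p2 and rejects (p2 ∉ Accept), but the regex matches it → eliminate
  (C) (0|1)*1: on '1' the DFA goes p0 → p2 and rejects (p2 ∉ Accept), but the regex matches it → eliminate
  (D) (0|1)*10: agrees with the DFA on every string of length ≤ 6
Only (D) is consistent with the DFA.
(D) (0|1)*10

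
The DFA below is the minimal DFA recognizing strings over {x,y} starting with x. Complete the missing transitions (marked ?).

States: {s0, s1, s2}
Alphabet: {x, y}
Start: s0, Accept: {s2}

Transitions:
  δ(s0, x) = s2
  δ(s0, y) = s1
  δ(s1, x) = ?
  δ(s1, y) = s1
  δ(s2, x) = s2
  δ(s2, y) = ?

From the language and accept set, identify what each state tracks — s0: no input read; s1: started with y (dead); s2: started with x.
Each missing δ(q, a) is the state matching the new tracked value after reading a.
δ(s1, x) = s1; δ(s2, y) = s2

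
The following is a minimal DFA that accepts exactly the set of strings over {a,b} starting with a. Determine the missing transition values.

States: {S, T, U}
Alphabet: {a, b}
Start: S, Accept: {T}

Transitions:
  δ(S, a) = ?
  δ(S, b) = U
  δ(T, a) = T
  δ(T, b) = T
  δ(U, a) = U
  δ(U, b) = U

From the language and accept set, identify what each state tracks — S: no input read; T: started with a; U: started with b (dead).
Each missing δ(q, a) is the state matching the new tracked value after reading a.
δ(S, a) = T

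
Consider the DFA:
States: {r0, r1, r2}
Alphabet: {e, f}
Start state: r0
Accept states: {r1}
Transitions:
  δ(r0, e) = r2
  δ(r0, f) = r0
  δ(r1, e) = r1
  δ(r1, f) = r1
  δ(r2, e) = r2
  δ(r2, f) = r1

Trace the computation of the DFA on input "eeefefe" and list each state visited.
read 'e': r0 → r2
  read 'e': r2 → r2
  read 'e': r2 → r2
  read 'f': r2 → r1
  read 'e': r1 → r1
  read 'f': r1 → r1
  read 'e': r1 → r1
r0 -> r2 -> r2 -> r2 -> r1 -> r1 -> r1 -> r1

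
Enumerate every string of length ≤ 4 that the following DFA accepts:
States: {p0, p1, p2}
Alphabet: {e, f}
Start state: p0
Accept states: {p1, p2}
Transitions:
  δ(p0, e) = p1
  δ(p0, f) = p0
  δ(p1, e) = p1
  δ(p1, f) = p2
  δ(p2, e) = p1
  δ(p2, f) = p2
e, ee, ef, fe, eee, eef, efe, eff, fee, fef, ffe, eeee, eeef, eefe, eeff, efee, efef, effe, efff, feee, feef, fefe, feff, ffee, ffef, fffe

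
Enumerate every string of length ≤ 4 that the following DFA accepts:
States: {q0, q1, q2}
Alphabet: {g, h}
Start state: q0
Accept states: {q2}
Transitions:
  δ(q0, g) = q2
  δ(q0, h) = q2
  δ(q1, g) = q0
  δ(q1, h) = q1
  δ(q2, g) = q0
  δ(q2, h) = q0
g, h, ggg, ggh, ghg, ghh, hgg, hgh, hhg, hhh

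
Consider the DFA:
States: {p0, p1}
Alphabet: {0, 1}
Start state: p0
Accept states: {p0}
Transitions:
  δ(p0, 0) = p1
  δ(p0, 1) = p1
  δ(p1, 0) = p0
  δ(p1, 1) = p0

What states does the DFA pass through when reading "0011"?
read '0': p0 → p1
  read '0': p1 → p0
  read '1': p0 → p1
  read '1': p1 → p0
p0 -> p1 -> p0 -> p1 -> p0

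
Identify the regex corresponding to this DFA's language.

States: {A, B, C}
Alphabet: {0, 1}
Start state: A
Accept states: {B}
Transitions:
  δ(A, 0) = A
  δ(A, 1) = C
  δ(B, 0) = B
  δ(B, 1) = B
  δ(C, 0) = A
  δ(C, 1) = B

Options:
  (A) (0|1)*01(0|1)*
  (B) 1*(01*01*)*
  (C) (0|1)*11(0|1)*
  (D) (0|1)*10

Check each option against the DFA on short strings; one disagreement eliminates an option:
  (A) (0|1)*01(0|1)*: on '01' the DFA goes A → A → C and rejects (C ∉ Accept), but the regex matches it → eliminate
  (B) 1*(01*01*)*: on ε the DFA stays in A and rejects (A ∉ Accept), but the regex matches it → eliminate
  (C) (0|1)*11(0|1)*: agrees with the DFA on every string of length ≤ 6
  (D) (0|1)*10: on '10' the DFA goes A → C → A and rejects (A ∉ Accept), but the regex matches it → eliminate
Only (C) is consistent with the DFA.
(C) (0|1)*11(0|1)*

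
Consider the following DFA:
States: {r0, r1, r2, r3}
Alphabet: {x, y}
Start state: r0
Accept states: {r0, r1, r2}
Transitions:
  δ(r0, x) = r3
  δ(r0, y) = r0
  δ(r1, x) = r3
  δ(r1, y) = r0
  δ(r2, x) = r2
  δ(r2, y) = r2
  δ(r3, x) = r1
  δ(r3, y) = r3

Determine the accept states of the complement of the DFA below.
Complement accept states = All states \ Original accept states
= {r0, r1, r2, r3} \ {r0, r1, r2}
{r3}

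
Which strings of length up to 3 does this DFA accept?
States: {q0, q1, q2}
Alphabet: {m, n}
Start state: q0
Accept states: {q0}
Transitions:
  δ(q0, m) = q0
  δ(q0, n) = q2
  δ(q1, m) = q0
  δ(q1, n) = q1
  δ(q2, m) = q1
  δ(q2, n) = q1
ε, m, mm, mmm, nmm, nnm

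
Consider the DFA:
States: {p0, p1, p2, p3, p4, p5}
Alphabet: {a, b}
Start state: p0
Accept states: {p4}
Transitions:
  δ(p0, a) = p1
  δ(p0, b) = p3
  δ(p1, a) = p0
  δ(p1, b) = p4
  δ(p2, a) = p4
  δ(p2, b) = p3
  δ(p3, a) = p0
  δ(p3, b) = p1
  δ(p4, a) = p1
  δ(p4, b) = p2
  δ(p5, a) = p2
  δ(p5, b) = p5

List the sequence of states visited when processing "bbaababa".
read 'b': p0 → p3
  read 'b': p3 → p1
  read 'a': p1 → p0
  read 'a': p0 → p1
  read 'b': p1 → p4
  read 'a': p4 → p1
  read 'b': p1 → p4
  read 'a': p4 → p1
p0 -> p3 -> p1 -> p0 -> p1 -> p4 -> p1 -> p4 -> p1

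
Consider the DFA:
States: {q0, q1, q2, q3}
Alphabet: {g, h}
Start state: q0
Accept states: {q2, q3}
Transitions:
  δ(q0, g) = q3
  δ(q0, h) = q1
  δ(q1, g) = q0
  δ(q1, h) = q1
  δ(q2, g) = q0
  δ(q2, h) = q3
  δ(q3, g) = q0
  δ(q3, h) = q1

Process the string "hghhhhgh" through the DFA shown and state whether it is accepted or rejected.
Processing string "hghhhhgh":
  q0 --h--> q1
  q1 --g--> q0
  q0 --h--> q1
  q1 --h--> q1
  q1 --h--> q1
  q1 --h--> q1
  q1 --g--> q0
  q0 --h--> q1
Final state: q1
Accept states: {q2, q3}
No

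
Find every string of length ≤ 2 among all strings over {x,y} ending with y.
y, xy, yy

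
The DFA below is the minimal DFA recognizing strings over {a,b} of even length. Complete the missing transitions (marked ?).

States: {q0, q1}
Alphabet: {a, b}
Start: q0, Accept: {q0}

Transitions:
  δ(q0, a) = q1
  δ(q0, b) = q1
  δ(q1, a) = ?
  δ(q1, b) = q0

From the language and accept set, identify what each state tracks — q0: even length so far; q1: odd length so far.
Each missing δ(q, a) is the state matching the new tracked value after reading a.
δ(q1, a) = q0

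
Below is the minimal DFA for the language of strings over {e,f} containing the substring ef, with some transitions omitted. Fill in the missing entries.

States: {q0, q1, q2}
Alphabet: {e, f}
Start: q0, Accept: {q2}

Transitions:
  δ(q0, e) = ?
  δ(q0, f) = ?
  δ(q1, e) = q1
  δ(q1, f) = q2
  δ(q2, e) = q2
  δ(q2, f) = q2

From the language and accept set, identify what each state tracks — q0: no e seen yet; q1: seen a e, waiting for f; q2: substring ef seen.
Each missing δ(q, a) is the state matching the new tracked value after reading a.
δ(q0, e) = q1; δ(q0, f) = q0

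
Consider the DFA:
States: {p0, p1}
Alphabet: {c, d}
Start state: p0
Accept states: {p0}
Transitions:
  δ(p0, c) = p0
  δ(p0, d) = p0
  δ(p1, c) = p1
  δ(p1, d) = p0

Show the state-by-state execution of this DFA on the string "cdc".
read 'c': p0 → p0
  read 'd': p0 → p0
  read 'c': p0 → p0
p0 -> p0 -> p0 -> p0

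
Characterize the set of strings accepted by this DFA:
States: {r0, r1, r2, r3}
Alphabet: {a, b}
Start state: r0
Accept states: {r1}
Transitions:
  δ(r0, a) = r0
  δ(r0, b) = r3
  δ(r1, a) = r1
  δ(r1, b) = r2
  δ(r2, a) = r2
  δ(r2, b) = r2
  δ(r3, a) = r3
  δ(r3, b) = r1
Testing a few strings:
  'aab' → reject
  'baab' → accept
  'babb' → reject
  'ab' → reject
State roles: r0=zero b's; r1=two b's; r2=≥ three b's (dead); r3=one b
All strings over {a,b} containing exactly two b's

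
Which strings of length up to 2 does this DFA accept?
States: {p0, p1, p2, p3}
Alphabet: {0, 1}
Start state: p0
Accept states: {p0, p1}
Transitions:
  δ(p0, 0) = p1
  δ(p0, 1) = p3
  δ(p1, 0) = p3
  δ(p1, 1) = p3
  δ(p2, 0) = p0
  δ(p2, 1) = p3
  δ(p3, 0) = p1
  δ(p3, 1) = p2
ε, 0, 10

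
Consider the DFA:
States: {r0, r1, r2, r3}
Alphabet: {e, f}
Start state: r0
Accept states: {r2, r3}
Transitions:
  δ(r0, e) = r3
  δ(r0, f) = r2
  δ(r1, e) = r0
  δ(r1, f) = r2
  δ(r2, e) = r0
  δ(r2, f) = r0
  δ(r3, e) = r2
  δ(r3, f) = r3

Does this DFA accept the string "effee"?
Processing string "effee":
  r0 --e--> r3
  r3 --f--> r3
  r3 --f--> r3
  r3 --e--> r2
  r2 --e--> r0
Final state: r0
Accept states: {r2, r3}
No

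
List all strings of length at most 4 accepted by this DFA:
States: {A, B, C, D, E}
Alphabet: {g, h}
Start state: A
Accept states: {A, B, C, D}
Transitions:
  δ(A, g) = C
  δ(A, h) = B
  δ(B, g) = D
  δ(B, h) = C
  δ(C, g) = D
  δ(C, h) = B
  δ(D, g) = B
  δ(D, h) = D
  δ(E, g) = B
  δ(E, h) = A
ε, g, h, gg, gh, hg, hh, ggg, ggh, ghg, ghh, hgg, hgh, hhg, hhh, gggg, gggh, gghg, gghh, ghgg, ghgh, ghhg, ghhh, hggg, hggh, hghg, hghh, hhgg, hhgh, hhhg, hhhh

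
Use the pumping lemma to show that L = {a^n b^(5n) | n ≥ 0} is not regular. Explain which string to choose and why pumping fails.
Assume L is regular with pumping length p. Idea: pumping the a-block breaks the 1:5 ratio.
Choose s = a^p b^(5p) (length 6p ≥ p). By the pumping lemma, s = xyz with |xy| ≤ p, |y| > 0, so y = a^k with k ≥ 1. Then xy²z = a^(p+k) b^(5p). For this to be in L we would need 5p = 5(p+k), i.e. 5k = 0, contradicting k ≥ 1. So xy²z ∉ L.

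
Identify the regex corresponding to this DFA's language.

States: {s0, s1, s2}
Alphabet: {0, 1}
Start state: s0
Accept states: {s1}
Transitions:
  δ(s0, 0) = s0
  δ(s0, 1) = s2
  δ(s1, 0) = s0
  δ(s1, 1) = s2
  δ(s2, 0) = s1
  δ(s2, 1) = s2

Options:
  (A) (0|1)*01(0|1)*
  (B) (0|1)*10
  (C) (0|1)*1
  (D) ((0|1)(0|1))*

Check each option against the DFA on short strings; one disagreement eliminates an option:
  (A) (0|1)*01(0|1)*: on '01' the DFA goes s0 → s0 → s2 and rejects (s2 ∉ Accept), but the regex matches it → eliminate
  (B) (0|1)*10: agrees with the DFA on every string of length ≤ 6
  (C) (0|1)*1: on '1' the DFA goes s0 → s2 and rejects (s2 ∉ Accept), but the regex matches it → eliminate
  (D) ((0|1)(0|1))*: on ε the DFA stays in s0 and rejects (s0 ∉ Accept), but the regex matches it → eliminate
Only (B) is consistent with the DFA.
(B) (0|1)*10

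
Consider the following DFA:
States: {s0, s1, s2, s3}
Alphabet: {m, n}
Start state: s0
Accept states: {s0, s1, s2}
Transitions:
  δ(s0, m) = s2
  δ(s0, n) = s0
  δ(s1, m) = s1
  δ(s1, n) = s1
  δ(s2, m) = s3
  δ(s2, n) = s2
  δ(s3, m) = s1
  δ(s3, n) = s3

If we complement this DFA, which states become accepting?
Complement accept states = All states \ Original accept states
= {s0, s1, s2, s3} \ {s0, s1, s2}
{s3}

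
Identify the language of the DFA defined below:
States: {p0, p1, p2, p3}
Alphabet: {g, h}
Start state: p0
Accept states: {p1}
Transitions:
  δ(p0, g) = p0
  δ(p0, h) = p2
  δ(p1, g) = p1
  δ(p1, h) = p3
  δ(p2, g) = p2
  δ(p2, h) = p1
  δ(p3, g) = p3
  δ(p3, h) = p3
Testing a few strings:
  'gghh' → accept
  'hhgg' → accept
  'hh' → accept
  'ghgg' → reject
State roles: p0=zero h's; p1=two h's; p2=one h; p3=≥ three h's (dead)
All strings over {g,h} containing exactly two h's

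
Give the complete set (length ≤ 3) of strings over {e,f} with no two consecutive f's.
ε, e, f, ee, ef, fe, eee, eef, efe, fee, fef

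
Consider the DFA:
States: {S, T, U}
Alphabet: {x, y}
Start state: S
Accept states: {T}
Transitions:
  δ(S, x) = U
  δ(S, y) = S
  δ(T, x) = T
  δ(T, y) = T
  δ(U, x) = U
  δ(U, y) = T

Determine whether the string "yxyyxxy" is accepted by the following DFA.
Processing string "yxyyxxy":
  S --y--> S
  S --x--> U
  U --y--> T
  T --y--> T
  T --x--> T
  T --x--> T
  T --y--> T
Final state: T
Accept states: {T}
Yes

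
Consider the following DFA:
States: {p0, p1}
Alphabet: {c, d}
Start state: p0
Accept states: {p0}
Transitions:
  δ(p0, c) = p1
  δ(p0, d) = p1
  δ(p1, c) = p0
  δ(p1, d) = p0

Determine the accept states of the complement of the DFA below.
Complement accept states = All states \ Original accept states
= {p0, p1} \ {p0}
{p1}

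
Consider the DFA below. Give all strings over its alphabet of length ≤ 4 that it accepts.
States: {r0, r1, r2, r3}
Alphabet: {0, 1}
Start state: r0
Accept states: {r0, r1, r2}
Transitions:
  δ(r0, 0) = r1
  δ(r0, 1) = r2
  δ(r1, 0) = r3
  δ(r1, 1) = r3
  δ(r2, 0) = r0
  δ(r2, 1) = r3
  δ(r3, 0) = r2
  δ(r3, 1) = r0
ε, 0, 1, 10, 000, 001, 010, 011, 100, 101, 110, 111, 0000, 0010, 0011, 0100, 0110, 0111, 1010, 1100, 1110, 1111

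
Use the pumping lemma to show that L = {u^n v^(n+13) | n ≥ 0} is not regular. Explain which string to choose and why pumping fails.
Assume L is regular with pumping length p. Idea: pumping the u-block breaks the fixed offset of 13.
Choose s = u^p v^(p+13) ∈ L. By the pumping lemma, s = xyz with |xy| ≤ p, |y| > 0, so y = u^k with k ≥ 1. Then xy²z = u^(p+k) v^(p+13). For this to be in L we would need p+13 = (p+k)+13, i.e. k = 0, contradicting k ≥ 1. So xy²z ∉ L.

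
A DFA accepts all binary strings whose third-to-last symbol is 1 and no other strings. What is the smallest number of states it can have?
By Myhill–Nerode, count the distinguishable equivalence classes: 2^3 = 8 classes — the DFA must remember the last 3 symbols read; every pair of distinct length-3 suffixes is distinguishable by some continuation.
8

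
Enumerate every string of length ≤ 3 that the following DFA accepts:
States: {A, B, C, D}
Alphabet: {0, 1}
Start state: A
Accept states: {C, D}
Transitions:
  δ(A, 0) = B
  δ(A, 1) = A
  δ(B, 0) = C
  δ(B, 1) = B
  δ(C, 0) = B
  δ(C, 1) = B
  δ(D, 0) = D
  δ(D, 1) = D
00, 010, 100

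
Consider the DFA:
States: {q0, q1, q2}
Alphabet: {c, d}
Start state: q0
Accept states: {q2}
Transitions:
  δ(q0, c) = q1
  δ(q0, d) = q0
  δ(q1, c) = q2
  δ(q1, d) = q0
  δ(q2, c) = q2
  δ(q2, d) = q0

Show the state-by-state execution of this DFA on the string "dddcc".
read 'd': q0 → q0
  read 'd': q0 → q0
  read 'd': q0 → q0
  read 'c': q0 → q1
  read 'c': q1 → q2
q0 -> q0 -> q0 -> q0 -> q1 -> q2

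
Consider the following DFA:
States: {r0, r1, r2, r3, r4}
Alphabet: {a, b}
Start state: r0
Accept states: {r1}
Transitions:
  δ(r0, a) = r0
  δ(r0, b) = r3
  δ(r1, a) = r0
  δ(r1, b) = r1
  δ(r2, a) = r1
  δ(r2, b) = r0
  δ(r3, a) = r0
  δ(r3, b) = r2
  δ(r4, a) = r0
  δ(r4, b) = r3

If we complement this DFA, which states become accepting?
Complement accept states = All states \ Original accept states
= {r0, r1, r2, r3, r4} \ {r1}
{r0, r2, r3, r4}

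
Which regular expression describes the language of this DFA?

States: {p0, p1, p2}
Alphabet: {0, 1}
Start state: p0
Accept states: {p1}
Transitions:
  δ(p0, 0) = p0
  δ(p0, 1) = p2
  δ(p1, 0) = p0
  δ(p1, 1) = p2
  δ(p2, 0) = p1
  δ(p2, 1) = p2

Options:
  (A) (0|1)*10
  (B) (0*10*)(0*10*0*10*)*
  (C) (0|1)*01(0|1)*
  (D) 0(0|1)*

Check each option against the DFA on short strings; one disagreement eliminates an option:
  (A) (0|1)*10: agrees with the DFA on every string of length ≤ 6
  (B) (0*10*)(0*10*0*10*)*: on '1' the DFA goes p0 → p2 and rejects (p2 ∉ Accept), but the regex matches it → eliminate
  (C) (0|1)*01(0|1)*: on '01' the DFA goes p0 → p0 → p2 and rejects (p2 ∉ Accept), but the regex matches it → eliminate
  (D) 0(0|1)*: on '0' the DFA goes p0 → p0 and rejects (p0 ∉ Accept), but the regex matches it → eliminate
Only (A) is consistent with the DFA.
(A) (0|1)*10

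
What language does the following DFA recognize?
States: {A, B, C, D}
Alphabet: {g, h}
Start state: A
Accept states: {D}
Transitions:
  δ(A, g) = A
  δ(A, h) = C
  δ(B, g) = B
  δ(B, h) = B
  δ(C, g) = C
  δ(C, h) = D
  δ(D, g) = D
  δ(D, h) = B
Testing a few strings:
  'hg' → reject
  'hgh' → accept
  'g' → reject
  'hghg' → accept
State roles: A=zero h's; B=≥ three h's (dead); C=one h; D=two h's
All strings over {g,h} containing exactly two h's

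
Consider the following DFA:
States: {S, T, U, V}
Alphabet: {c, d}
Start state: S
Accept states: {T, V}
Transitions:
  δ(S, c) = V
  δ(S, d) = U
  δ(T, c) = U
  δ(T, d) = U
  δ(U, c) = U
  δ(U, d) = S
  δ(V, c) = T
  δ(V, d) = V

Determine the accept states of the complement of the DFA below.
Complement accept states = All states \ Original accept states
= {S, T, U, V} \ {T, V}
{S, U}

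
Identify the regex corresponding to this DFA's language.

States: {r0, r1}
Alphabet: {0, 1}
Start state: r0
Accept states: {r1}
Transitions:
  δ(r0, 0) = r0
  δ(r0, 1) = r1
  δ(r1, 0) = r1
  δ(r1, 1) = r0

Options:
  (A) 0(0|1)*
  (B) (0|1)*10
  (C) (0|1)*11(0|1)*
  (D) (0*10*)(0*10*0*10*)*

Check each option against the DFA on short strings; one disagreement eliminates an option:
  (A) 0(0|1)*: on '0' the DFA goes r0 → r0 and rejects (r0 ∉ Accept), but the regex matches it → eliminate
  (B) (0|1)*10: on '1' the DFA goes r0 → r1 and accepts (r1 ∈ Accept), but the regex does not match it → eliminate
  (C) (0|1)*11(0|1)*: on '1' the DFA goes r0 → r1 and accepts (r1 ∈ Accept), but the regex does not match it → eliminate
  (D) (0*10*)(0*10*0*10*)*: agrees with the DFA on every string of length ≤ 6
Only (D) is consistent with the DFA.
(D) (0*10*)(0*10*0*10*)*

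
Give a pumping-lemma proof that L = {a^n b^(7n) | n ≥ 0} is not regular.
Assume L is regular with pumping length p. Idea: pumping the a-block breaks the 1:7 ratio.
Choose s = a^p b^(7p) (length 8p ≥ p). By the pumping lemma, s = xyz with |xy| ≤ p, |y| > 0, so y = a^k with k ≥ 1. Then xy²z = a^(p+k) b^(7p). For this to be in L we would need 7p = 7(p+k), i.e. 7k = 0, contradicting k ≥ 1. So xy²z ∉ L.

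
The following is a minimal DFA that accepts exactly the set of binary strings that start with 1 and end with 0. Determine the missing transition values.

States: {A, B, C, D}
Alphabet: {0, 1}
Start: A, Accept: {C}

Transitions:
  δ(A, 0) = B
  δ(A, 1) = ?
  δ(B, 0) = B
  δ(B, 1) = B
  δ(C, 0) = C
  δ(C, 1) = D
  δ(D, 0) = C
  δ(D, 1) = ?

From the language and accept set, identify what each state tracks — A: no input read; B: started with 0 (dead); C: started with 1, last symbol 0; D: started with 1, last symbol 1.
Each missing δ(q, a) is the state matching the new tracked value after reading a.
δ(A, 1) = D; δ(D, 1) = D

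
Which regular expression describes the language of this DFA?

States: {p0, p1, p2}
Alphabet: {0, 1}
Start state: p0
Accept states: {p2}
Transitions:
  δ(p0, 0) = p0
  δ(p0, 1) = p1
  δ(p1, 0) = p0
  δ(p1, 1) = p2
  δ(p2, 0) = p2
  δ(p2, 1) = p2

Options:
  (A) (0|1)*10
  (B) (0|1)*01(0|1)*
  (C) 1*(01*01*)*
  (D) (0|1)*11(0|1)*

Check each option against the DFA on short strings; one disagreement eliminates an option:
  (A) (0|1)*10: on '10' the DFA goes p0 → p1 → p0 and rejects (p0 ∉ Accept), but the regex matches it → eliminate
  (B) (0|1)*01(0|1)*: on '01' the DFA goes p0 → p0 → p1 and rejects (p1 ∉ Accept), but the regex matches it → eliminate
  (C) 1*(01*01*)*: on ε the DFA stays in p0 and rejects (p0 ∉ Accept), but the regex matches it → eliminate
  (D) (0|1)*11(0|1)*: agrees with the DFA on every string of length ≤ 6
Only (D) is consistent with the DFA.
(D) (0|1)*11(0|1)*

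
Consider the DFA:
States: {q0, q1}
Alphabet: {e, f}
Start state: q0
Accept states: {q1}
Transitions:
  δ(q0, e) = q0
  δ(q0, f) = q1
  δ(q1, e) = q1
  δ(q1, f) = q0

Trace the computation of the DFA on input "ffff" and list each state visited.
read 'f': q0 → q1
  read 'f': q1 → q0
  read 'f': q0 → q1
  read 'f': q1 → q0
q0 -> q1 -> q0 -> q1 -> q0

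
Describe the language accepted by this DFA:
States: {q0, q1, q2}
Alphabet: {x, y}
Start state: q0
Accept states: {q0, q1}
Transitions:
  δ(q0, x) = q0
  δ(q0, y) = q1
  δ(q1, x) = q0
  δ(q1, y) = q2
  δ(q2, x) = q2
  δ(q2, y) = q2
Testing a few strings:
  'xxyy' → reject
  'yx' → accept
  'yyy' → reject
  'xxy' → accept
State roles: q0=last symbol not y (ok); q1=last symbol y (ok); q2=saw yy (dead)
All strings over {x,y} with no two consecutive y's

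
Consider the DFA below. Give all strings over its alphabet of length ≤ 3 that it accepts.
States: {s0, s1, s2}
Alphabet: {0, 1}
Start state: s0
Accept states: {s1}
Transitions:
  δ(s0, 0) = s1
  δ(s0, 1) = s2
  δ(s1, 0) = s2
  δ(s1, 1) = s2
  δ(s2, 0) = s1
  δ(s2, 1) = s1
0, 10, 11, 000, 001, 010, 011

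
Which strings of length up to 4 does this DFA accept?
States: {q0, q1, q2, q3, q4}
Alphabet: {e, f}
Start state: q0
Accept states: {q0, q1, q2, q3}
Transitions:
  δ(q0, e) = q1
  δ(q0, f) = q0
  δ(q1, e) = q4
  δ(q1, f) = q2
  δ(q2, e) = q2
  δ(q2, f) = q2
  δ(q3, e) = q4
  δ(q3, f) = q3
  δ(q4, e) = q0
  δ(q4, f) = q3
ε, e, f, ef, fe, ff, eee, eef, efe, eff, fef, ffe, fff, eeee, eeef, eeff, efee, efef, effe, efff, feee, feef, fefe, feff, ffef, fffe, ffff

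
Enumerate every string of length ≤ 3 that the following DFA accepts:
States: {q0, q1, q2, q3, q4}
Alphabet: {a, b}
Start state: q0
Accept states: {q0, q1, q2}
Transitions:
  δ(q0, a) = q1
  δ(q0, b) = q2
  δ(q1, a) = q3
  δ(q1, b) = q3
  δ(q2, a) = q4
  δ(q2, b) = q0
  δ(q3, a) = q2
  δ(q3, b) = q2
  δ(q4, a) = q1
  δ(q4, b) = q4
ε, a, b, bb, aaa, aab, aba, abb, baa, bba, bbb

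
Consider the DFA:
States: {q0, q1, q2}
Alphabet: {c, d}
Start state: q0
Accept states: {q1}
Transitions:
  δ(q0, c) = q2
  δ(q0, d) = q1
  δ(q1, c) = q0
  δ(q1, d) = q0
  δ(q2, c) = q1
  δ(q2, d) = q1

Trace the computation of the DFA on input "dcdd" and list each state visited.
read 'd': q0 → q1
  read 'c': q1 → q0
  read 'd': q0 → q1
  read 'd': q1 → q0
q0 -> q1 -> q0 -> q1 -> q0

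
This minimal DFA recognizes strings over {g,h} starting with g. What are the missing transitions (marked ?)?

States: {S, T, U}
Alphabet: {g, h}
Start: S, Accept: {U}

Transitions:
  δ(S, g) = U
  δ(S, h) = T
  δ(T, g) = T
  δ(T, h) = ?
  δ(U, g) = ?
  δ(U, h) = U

From the language and accept set, identify what each state tracks — S: no input read; T: started with h (dead); U: started with g.
Each missing δ(q, a) is the state matching the new tracked value after reading a.
δ(T, h) = T; δ(U, g) = U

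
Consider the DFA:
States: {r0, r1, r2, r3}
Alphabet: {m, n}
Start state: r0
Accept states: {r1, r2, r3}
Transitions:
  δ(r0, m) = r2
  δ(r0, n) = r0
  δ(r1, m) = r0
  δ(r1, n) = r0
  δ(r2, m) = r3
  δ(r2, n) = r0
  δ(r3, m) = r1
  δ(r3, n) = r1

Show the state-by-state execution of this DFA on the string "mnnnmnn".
read 'm': r0 → r2
  read 'n': r2 → r0
  read 'n': r0 → r0
  read 'n': r0 → r0
  read 'm': r0 → r2
  read 'n': r2 → r0
  read 'n': r0 → r0
r0 -> r2 -> r0 -> r0 -> r0 -> r2 -> r0 -> r0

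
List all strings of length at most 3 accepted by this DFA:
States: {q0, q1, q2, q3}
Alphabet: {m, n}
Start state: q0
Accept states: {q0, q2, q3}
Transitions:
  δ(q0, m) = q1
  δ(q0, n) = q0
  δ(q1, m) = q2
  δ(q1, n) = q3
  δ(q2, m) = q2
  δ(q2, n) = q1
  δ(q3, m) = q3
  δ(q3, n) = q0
ε, n, mm, mn, nn, mmm, mnm, mnn, nmm, nmn, nnn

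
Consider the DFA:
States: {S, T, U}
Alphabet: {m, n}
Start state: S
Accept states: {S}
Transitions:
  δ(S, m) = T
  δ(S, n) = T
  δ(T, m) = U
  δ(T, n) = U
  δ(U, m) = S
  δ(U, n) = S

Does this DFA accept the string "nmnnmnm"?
Processing string "nmnnmnm":
  S --n--> T
  T --m--> U
  U --n--> S
  S --n--> T
  T --m--> U
  U --n--> S
  S --m--> T
Final state: T
Accept states: {S}
No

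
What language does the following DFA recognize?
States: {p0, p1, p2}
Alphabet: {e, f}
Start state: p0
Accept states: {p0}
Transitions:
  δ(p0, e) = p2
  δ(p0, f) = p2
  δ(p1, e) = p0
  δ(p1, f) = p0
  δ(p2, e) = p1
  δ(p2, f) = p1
Testing a few strings:
  'e' → reject
  'f' → reject
  'fff' → accept
  'feef' → reject
State roles: p0=length ≡ 0 (mod 3); p1=length ≡ 2 (mod 3); p2=length ≡ 1 (mod 3)
All strings over {e,f} whose length is a multiple of 3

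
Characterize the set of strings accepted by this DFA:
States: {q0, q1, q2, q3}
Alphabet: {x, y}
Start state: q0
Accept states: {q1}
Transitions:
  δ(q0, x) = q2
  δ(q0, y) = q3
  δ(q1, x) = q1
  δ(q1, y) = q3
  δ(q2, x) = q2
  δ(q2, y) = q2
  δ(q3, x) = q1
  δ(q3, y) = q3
Testing a few strings:
  'xy' → reject
  'yyyy' → reject
  'xxyy' → reject
  'y' → reject
State roles: q0=no input read; q1=started with y, last symbol x; q2=started with x (dead); q3=started with y, last symbol y
All strings over {x,y} that start with y and end with x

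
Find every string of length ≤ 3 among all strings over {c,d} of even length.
ε, cc, cd, dc, dd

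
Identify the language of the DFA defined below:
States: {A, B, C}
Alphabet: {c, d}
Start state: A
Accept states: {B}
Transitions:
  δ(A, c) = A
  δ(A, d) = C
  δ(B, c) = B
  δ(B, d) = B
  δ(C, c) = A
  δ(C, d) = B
Testing a few strings:
  'dcd' → reject
  'ddd' → accept
  'dc' → reject
  'd' → reject
State roles: A=no progress toward dd; B=substring dd seen; C=one trailing d
All strings over {c,d} containing the substring dd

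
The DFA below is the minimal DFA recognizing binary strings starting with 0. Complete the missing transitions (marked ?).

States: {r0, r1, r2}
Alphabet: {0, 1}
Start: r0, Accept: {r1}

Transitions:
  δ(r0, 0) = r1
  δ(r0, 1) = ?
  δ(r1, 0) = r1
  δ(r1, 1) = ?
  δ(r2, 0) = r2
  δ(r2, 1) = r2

From the language and accept set, identify what each state tracks — r0: no input read; r1: started with 0; r2: started with 1 (dead).
Each missing δ(q, a) is the state matching the new tracked value after reading a.
δ(r0, 1) = r2; δ(r1, 1) = r1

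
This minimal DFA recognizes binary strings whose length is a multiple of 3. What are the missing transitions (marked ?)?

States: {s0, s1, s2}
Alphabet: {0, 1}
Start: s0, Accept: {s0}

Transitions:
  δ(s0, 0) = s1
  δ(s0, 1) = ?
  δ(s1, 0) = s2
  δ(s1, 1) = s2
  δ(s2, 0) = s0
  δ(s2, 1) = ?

From the language and accept set, identify what each state tracks — s0: length ≡ 0 (mod 3); s1: length ≡ 1 (mod 3); s2: length ≡ 2 (mod 3).
Each missing δ(q, a) is the state matching the new tracked value after reading a.
δ(s0, 1) = s1; δ(s2, 1) = s0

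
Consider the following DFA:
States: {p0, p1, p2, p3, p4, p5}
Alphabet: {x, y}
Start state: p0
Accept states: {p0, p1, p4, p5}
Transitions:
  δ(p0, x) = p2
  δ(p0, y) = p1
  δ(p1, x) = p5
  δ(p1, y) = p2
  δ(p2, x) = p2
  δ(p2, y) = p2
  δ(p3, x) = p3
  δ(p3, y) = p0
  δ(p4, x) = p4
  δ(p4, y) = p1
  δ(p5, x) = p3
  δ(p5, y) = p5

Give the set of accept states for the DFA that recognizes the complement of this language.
Complement accept states = All states \ Original accept states
= {p0, p1, p2, p3, p4, p5} \ {p0, p1, p4, p5}
{p2, p3}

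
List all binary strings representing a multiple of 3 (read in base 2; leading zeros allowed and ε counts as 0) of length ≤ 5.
ε, 0, 00, 11, 000, 011, 110, 0000, 0011, 0110, 1001, 1100, 1111, 00000, 00011, 00110, 01001, 01100, 01111, 10010, 10101, 11000, 11011, 11110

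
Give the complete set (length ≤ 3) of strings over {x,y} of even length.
ε, xx, xy, yx, yy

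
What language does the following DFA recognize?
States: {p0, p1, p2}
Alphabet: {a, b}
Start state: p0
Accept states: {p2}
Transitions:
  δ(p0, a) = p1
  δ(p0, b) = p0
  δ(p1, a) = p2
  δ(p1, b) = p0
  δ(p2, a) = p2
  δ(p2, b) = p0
Testing a few strings:
  'abab' → reject
  'b' → reject
  'aa' → accept
  'ab' → reject
State roles: p0=last symbol not a; p1=one trailing a; p2=two trailing a's
All strings over {a,b} ending with aa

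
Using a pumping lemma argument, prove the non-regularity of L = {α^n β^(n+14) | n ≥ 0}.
Assume L is regular with pumping length p. Idea: pumping the α-block breaks the fixed offset of 14.
Choose s = α^p β^(p+14) ∈ L. By the pumping lemma, s = xyz with |xy| ≤ p, |y| > 0, so y = α^k with k ≥ 1. Then xy²z = α^(p+k) β^(p+14). For this to be in L we would need p+14 = (p+k)+14, i.e. k = 0, contradicting k ≥ 1. So xy²z ∉ L.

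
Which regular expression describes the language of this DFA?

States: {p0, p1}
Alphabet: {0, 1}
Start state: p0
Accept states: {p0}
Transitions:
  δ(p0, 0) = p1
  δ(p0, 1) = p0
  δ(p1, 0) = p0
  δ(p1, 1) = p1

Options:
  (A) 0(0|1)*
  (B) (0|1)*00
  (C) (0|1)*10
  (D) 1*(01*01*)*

Check each option against the DFA on short strings; one disagreement eliminates an option:
  (A) 0(0|1)*: on ε the DFA stays in p0 and accepts (p0 ∈ Accept), but the regex does not match it → eliminate
  (B) (0|1)*00: on ε the DFA stays in p0 and accepts (p0 ∈ Accept), but the regex does not match it → eliminate
  (C) (0|1)*10: on ε the DFA stays in p0 and accepts (p0 ∈ Accept), but the regex does not match it → eliminate
  (D) 1*(01*01*)*: agrees with the DFA on every string of length ≤ 6
Only (D) is consistent with the DFA.
(D) 1*(01*01*)*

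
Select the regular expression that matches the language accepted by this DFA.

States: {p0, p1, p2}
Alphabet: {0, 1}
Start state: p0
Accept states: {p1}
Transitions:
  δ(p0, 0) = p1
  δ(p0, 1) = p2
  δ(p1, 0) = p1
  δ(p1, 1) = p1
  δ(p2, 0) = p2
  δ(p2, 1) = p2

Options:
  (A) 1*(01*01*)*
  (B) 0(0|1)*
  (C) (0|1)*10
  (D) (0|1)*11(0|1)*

Check each option against the DFA on short strings; one disagreement eliminates an option:
  (A) 1*(01*01*)*: on ε the DFA stays in p0 and rejects (p0 ∉ Accept), but the regex matches it → eliminate
  (B) 0(0|1)*: agrees with the DFA on every string of length ≤ 6
  (C) (0|1)*10: on '0' the DFA goes p0 → p1 and accepts (p1 ∈ Accept), but the regex does not match it → eliminate
  (D) (0|1)*11(0|1)*: on '0' the DFA goes p0 → p1 and accepts (p1 ∈ Accept), but the regex does not match it → eliminate
Only (B) is consistent with the DFA.
(B) 0(0|1)*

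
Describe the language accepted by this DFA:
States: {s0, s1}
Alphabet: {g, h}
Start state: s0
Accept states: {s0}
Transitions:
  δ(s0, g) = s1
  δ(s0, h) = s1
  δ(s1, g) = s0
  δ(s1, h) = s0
Testing a few strings:
  'h' → reject
  'hh' → accept
  'ggh' → reject
  'hg' → accept
State roles: s0=even length so far; s1=odd length so far
All strings over {g,h} of even length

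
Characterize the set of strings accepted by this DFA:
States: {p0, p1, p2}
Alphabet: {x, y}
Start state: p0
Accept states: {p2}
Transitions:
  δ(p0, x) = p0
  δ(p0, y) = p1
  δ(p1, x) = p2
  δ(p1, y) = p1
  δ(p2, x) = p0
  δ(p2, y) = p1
Testing a few strings:
  'yyx' → accept
  'yyy' → reject
  'yxx' → reject
  'xx' → reject
State roles: p0=no suffix match; p1=one trailing y; p2=suffix is yx
All strings over {x,y} ending with yx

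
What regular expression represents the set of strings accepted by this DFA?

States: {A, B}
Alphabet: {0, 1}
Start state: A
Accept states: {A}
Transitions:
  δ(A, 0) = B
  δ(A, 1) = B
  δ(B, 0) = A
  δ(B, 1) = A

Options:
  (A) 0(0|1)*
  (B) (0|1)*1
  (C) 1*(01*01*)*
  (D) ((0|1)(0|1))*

Check each option against the DFA on short strings; one disagreement eliminates an option:
  (A) 0(0|1)*: on ε the DFA stays in A and accepts (A ∈ Accept), but the regex does not match it → eliminate
  (B) (0|1)*1: on ε the DFA stays in A and accepts (A ∈ Accept), but the regex does not match it → eliminate
  (C) 1*(01*01*)*: on '1' the DFA goes A → B and rejects (B ∉ Accept), but the regex matches it → eliminate
  (D) ((0|1)(0|1))*: agrees with the DFA on every string of length ≤ 6
Only (D) is consistent with the DFA.
(D) ((0|1)(0|1))*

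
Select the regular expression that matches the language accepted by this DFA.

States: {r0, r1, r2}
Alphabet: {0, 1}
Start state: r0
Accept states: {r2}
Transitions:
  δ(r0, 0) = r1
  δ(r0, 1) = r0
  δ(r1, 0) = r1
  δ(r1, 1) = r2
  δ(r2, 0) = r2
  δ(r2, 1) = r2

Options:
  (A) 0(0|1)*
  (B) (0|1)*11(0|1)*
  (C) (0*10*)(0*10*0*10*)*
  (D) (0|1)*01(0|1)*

Check each option against the DFA on short strings; one disagreement eliminates an option:
  (A) 0(0|1)*: on '0' the DFA goes r0 → r1 and rejects (r1 ∉ Accept), but the regex matches it → eliminate
  (B) (0|1)*11(0|1)*: on '01' the DFA goes r0 → r1 → r2 and accepts (r2 ∈ Accept), but the regex does not match it → eliminate
  (C) (0*10*)(0*10*0*10*)*: on '1' the DFA goes r0 → r0 and rejects (r0 ∉ Accept), but the regex matches it → eliminate
  (D) (0|1)*01(0|1)*: agrees with the DFA on every string of length ≤ 6
Only (D) is consistent with the DFA.
(D) (0|1)*01(0|1)*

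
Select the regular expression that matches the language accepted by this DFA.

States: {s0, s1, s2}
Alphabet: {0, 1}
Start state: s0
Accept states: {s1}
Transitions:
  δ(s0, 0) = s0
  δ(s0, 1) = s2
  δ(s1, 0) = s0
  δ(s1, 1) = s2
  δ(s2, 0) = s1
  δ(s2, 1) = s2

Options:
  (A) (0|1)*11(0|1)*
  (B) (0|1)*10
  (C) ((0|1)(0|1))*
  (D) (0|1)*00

Check each option against the DFA on short strings; one disagreement eliminates an option:
  (A) (0|1)*11(0|1)*: on '10' the DFA goes s0 → s2 → s1 and accepts (s1 ∈ Accept), but the regex does not match it → eliminate
  (B) (0|1)*10: agrees with the DFA on every string of length ≤ 6
  (C) ((0|1)(0|1))*: on ε the DFA stays in s0 and rejects (s0 ∉ Accept), but the regex matches it → eliminate
  (D) (0|1)*00: on '00' the DFA goes s0 → s0 → s0 and rejects (s0 ∉ Accept), but the regex matches it → eliminate
Only (B) is consistent with the DFA.
(B) (0|1)*10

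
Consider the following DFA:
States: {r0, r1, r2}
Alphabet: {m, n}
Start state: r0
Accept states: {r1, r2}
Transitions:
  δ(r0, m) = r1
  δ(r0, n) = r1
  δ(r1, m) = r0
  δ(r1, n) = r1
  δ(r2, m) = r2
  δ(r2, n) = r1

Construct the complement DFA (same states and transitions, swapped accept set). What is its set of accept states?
Complement accept states = All states \ Original accept states
= {r0, r1, r2} \ {r1, r2}
{r0}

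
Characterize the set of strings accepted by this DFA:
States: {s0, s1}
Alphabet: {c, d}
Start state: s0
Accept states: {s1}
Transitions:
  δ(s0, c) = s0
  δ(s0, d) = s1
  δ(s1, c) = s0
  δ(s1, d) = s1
Testing a few strings:
  'cdd' → accept
  'ddd' → accept
  'cc' → reject
  'dcd' → accept
State roles: s0=last symbol not d; s1=last symbol is d
All strings over {c,d} ending with d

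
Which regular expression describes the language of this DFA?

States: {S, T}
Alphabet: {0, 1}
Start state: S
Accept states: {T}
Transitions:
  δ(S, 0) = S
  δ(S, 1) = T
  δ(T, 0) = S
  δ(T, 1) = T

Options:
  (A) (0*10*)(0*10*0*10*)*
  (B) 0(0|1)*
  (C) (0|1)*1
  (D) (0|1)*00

Check each option against the DFA on short strings; one disagreement eliminates an option:
  (A) (0*10*)(0*10*0*10*)*: on '10' the DFA goes S → T → S and rejects (S ∉ Accept), but the regex matches it → eliminate
  (B) 0(0|1)*: on '0' the DFA goes S → S and rejects (S ∉ Accept), but the regex matches it → eliminate
  (C) (0|1)*1: agrees with the DFA on every string of length ≤ 6
  (D) (0|1)*00: on '1' the DFA goes S → T and accepts (T ∈ Accept), but the regex does not match it → eliminate
Only (C) is consistent with the DFA.
(C) (0|1)*1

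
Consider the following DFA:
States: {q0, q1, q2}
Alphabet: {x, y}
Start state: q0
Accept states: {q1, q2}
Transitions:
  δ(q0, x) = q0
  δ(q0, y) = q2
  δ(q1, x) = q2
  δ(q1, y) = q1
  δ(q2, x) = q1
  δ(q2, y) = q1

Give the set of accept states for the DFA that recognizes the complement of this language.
Complement accept states = All states \ Original accept states
= {q0, q1, q2} \ {q1, q2}
{q0}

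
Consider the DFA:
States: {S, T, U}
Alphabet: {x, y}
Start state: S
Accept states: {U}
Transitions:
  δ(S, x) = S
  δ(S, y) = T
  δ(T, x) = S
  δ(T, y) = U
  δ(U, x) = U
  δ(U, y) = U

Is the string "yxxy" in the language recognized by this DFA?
Processing string "yxxy":
  S --y--> T
  T --x--> S
  S --x--> S
  S --y--> T
Final state: T
Accept states: {U}
No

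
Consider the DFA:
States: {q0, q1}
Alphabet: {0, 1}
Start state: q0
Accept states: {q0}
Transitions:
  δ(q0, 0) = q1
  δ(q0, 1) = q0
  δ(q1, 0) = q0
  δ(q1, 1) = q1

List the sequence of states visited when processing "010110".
read '0': q0 → q1
  read '1': q1 → q1
  read '0': q1 → q0
  read '1': q0 → q0
  read '1': q0 → q0
  read '0': q0 → q1
q0 -> q1 -> q1 -> q0 -> q0 -> q0 -> q1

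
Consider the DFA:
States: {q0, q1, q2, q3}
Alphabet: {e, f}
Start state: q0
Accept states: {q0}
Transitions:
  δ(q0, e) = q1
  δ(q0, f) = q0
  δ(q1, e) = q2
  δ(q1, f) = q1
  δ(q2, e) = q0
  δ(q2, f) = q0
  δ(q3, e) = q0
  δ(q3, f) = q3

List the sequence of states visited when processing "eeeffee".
read 'e': q0 → q1
  read 'e': q1 → q2
  read 'e': q2 → q0
  read 'f': q0 → q0
  read 'f': q0 → q0
  read 'e': q0 → q1
  read 'e': q1 → q2
q0 -> q1 -> q2 -> q0 -> q0 -> q0 -> q1 -> q2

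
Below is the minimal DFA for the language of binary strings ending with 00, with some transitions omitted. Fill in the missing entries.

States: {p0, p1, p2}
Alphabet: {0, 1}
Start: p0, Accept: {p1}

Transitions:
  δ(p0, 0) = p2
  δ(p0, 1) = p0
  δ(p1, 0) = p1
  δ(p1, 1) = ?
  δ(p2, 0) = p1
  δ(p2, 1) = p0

From the language and accept set, identify what each state tracks — p0: last symbol not 0; p1: two trailing 0's; p2: one trailing 0.
Each missing δ(q, a) is the state matching the new tracked value after reading a.
δ(p1, 1) = p0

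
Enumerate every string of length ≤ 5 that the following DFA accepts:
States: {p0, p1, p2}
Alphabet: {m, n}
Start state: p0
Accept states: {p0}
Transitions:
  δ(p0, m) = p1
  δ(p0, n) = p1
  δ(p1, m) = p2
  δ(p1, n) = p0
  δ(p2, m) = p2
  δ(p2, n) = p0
ε, mn, nn, mmn, nmn, mmmn, mnmn, mnnn, nmmn, nnmn, nnnn, mmmmn, mmnmn, mmnnn, mnmmn, mnnmn, nmmmn, nmnmn, nmnnn, nnmmn, nnnmn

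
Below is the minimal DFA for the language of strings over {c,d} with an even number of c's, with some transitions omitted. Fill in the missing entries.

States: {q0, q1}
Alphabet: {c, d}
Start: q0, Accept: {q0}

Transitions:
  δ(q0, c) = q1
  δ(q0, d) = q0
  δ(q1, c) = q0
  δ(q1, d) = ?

From the language and accept set, identify what each state tracks — q0: even number of c's so far; q1: odd number of c's so far.
Each missing δ(q, a) is the state matching the new tracked value after reading a.
δ(q1, d) = q1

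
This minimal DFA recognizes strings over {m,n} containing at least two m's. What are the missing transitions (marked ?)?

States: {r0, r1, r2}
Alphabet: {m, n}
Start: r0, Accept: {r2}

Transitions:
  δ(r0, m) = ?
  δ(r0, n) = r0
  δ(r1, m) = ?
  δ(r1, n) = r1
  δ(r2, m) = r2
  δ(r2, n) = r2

From the language and accept set, identify what each state tracks — r0: zero m's seen; r1: one m seen; r2: ≥ two m's seen.
Each missing δ(q, a) is the state matching the new tracked value after reading a.
δ(r0, m) = r1; δ(r1, m) = r2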